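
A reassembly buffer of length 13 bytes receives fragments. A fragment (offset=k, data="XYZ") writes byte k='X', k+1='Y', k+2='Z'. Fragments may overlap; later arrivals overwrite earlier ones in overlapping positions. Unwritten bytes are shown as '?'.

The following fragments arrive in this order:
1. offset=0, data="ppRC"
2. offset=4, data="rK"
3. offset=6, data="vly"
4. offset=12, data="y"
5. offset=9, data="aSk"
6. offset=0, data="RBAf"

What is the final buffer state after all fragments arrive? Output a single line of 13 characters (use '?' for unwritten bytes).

Answer: RBAfrKvlyaSky

Derivation:
Fragment 1: offset=0 data="ppRC" -> buffer=ppRC?????????
Fragment 2: offset=4 data="rK" -> buffer=ppRCrK???????
Fragment 3: offset=6 data="vly" -> buffer=ppRCrKvly????
Fragment 4: offset=12 data="y" -> buffer=ppRCrKvly???y
Fragment 5: offset=9 data="aSk" -> buffer=ppRCrKvlyaSky
Fragment 6: offset=0 data="RBAf" -> buffer=RBAfrKvlyaSky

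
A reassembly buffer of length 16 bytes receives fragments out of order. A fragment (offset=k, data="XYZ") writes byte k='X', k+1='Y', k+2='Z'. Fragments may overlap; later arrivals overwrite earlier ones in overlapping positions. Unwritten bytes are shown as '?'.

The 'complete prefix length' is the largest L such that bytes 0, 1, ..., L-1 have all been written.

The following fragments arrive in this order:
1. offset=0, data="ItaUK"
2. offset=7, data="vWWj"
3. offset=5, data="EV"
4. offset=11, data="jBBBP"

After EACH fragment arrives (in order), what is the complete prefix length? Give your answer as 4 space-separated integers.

Answer: 5 5 11 16

Derivation:
Fragment 1: offset=0 data="ItaUK" -> buffer=ItaUK??????????? -> prefix_len=5
Fragment 2: offset=7 data="vWWj" -> buffer=ItaUK??vWWj????? -> prefix_len=5
Fragment 3: offset=5 data="EV" -> buffer=ItaUKEVvWWj????? -> prefix_len=11
Fragment 4: offset=11 data="jBBBP" -> buffer=ItaUKEVvWWjjBBBP -> prefix_len=16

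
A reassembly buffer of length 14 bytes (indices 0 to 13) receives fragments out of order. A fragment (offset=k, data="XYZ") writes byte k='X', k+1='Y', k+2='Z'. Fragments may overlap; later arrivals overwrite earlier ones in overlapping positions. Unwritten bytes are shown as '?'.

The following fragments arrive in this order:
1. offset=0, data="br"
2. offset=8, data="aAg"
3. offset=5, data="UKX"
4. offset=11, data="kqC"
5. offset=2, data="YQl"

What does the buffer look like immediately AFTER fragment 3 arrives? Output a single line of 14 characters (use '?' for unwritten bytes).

Answer: br???UKXaAg???

Derivation:
Fragment 1: offset=0 data="br" -> buffer=br????????????
Fragment 2: offset=8 data="aAg" -> buffer=br??????aAg???
Fragment 3: offset=5 data="UKX" -> buffer=br???UKXaAg???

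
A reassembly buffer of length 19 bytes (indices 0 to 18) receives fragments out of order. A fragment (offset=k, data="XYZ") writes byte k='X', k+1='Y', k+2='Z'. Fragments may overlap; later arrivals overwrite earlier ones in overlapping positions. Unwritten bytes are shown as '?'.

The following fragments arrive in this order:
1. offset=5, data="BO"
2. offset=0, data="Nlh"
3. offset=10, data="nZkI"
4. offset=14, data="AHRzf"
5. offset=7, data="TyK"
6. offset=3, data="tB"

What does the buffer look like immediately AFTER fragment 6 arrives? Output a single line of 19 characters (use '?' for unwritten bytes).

Answer: NlhtBBOTyKnZkIAHRzf

Derivation:
Fragment 1: offset=5 data="BO" -> buffer=?????BO????????????
Fragment 2: offset=0 data="Nlh" -> buffer=Nlh??BO????????????
Fragment 3: offset=10 data="nZkI" -> buffer=Nlh??BO???nZkI?????
Fragment 4: offset=14 data="AHRzf" -> buffer=Nlh??BO???nZkIAHRzf
Fragment 5: offset=7 data="TyK" -> buffer=Nlh??BOTyKnZkIAHRzf
Fragment 6: offset=3 data="tB" -> buffer=NlhtBBOTyKnZkIAHRzf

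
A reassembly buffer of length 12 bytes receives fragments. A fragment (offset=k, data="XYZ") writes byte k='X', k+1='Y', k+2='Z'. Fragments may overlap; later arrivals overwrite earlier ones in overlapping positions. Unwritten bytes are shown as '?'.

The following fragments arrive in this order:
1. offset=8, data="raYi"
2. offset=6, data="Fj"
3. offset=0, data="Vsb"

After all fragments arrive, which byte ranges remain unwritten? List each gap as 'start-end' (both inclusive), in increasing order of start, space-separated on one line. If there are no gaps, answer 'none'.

Fragment 1: offset=8 len=4
Fragment 2: offset=6 len=2
Fragment 3: offset=0 len=3
Gaps: 3-5

Answer: 3-5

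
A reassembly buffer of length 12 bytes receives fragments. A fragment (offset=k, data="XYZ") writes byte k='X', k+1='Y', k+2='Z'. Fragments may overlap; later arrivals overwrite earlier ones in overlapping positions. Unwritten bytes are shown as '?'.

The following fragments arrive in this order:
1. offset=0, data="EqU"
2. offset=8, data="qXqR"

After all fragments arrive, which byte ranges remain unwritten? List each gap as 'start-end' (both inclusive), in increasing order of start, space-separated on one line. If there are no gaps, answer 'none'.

Answer: 3-7

Derivation:
Fragment 1: offset=0 len=3
Fragment 2: offset=8 len=4
Gaps: 3-7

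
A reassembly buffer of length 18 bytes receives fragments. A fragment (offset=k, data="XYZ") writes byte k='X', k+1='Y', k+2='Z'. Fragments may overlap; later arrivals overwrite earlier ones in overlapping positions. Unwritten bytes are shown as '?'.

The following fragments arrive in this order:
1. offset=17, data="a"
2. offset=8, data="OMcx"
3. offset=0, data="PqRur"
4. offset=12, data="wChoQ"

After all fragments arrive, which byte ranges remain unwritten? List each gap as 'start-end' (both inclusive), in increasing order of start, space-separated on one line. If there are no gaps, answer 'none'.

Fragment 1: offset=17 len=1
Fragment 2: offset=8 len=4
Fragment 3: offset=0 len=5
Fragment 4: offset=12 len=5
Gaps: 5-7

Answer: 5-7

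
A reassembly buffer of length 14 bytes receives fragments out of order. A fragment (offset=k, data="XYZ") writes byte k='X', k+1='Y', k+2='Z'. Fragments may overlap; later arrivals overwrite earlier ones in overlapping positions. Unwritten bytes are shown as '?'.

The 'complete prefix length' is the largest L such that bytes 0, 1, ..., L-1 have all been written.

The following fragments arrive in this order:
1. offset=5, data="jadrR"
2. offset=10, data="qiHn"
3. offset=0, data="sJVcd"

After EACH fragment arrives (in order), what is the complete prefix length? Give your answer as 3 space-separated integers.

Answer: 0 0 14

Derivation:
Fragment 1: offset=5 data="jadrR" -> buffer=?????jadrR???? -> prefix_len=0
Fragment 2: offset=10 data="qiHn" -> buffer=?????jadrRqiHn -> prefix_len=0
Fragment 3: offset=0 data="sJVcd" -> buffer=sJVcdjadrRqiHn -> prefix_len=14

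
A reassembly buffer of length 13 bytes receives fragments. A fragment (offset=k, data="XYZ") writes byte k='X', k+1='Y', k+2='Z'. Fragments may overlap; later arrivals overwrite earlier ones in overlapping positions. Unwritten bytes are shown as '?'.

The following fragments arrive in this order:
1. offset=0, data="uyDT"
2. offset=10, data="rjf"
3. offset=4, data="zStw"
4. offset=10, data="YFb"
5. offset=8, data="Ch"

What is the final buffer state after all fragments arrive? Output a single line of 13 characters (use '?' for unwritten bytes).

Answer: uyDTzStwChYFb

Derivation:
Fragment 1: offset=0 data="uyDT" -> buffer=uyDT?????????
Fragment 2: offset=10 data="rjf" -> buffer=uyDT??????rjf
Fragment 3: offset=4 data="zStw" -> buffer=uyDTzStw??rjf
Fragment 4: offset=10 data="YFb" -> buffer=uyDTzStw??YFb
Fragment 5: offset=8 data="Ch" -> buffer=uyDTzStwChYFb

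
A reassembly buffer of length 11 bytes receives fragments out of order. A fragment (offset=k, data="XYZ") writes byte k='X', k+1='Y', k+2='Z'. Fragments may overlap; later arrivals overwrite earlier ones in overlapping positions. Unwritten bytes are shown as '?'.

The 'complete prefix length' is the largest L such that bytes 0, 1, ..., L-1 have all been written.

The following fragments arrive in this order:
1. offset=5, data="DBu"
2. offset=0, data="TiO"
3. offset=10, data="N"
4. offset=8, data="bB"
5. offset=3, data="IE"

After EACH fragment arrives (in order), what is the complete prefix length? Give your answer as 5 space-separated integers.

Fragment 1: offset=5 data="DBu" -> buffer=?????DBu??? -> prefix_len=0
Fragment 2: offset=0 data="TiO" -> buffer=TiO??DBu??? -> prefix_len=3
Fragment 3: offset=10 data="N" -> buffer=TiO??DBu??N -> prefix_len=3
Fragment 4: offset=8 data="bB" -> buffer=TiO??DBubBN -> prefix_len=3
Fragment 5: offset=3 data="IE" -> buffer=TiOIEDBubBN -> prefix_len=11

Answer: 0 3 3 3 11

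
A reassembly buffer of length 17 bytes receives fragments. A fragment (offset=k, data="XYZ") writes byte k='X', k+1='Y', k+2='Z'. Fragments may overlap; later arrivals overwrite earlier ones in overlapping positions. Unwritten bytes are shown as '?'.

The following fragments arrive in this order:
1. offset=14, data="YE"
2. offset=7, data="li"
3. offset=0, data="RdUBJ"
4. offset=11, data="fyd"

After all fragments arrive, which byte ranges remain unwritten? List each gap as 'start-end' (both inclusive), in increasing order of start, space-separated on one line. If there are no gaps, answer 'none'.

Answer: 5-6 9-10 16-16

Derivation:
Fragment 1: offset=14 len=2
Fragment 2: offset=7 len=2
Fragment 3: offset=0 len=5
Fragment 4: offset=11 len=3
Gaps: 5-6 9-10 16-16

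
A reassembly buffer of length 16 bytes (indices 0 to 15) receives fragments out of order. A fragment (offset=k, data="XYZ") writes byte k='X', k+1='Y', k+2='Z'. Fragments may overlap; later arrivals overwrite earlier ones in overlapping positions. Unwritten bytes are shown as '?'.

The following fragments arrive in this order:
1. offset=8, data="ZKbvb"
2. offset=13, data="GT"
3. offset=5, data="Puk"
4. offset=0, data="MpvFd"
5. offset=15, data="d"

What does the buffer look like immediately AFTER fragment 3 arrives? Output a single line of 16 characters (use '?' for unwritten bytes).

Fragment 1: offset=8 data="ZKbvb" -> buffer=????????ZKbvb???
Fragment 2: offset=13 data="GT" -> buffer=????????ZKbvbGT?
Fragment 3: offset=5 data="Puk" -> buffer=?????PukZKbvbGT?

Answer: ?????PukZKbvbGT?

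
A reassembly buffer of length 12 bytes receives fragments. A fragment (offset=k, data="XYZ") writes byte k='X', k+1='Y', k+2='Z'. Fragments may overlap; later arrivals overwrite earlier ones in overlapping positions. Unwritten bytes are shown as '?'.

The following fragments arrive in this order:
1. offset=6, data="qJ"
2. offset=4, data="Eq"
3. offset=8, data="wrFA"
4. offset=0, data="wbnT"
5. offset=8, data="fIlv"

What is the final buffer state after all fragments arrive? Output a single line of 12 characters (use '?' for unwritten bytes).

Answer: wbnTEqqJfIlv

Derivation:
Fragment 1: offset=6 data="qJ" -> buffer=??????qJ????
Fragment 2: offset=4 data="Eq" -> buffer=????EqqJ????
Fragment 3: offset=8 data="wrFA" -> buffer=????EqqJwrFA
Fragment 4: offset=0 data="wbnT" -> buffer=wbnTEqqJwrFA
Fragment 5: offset=8 data="fIlv" -> buffer=wbnTEqqJfIlv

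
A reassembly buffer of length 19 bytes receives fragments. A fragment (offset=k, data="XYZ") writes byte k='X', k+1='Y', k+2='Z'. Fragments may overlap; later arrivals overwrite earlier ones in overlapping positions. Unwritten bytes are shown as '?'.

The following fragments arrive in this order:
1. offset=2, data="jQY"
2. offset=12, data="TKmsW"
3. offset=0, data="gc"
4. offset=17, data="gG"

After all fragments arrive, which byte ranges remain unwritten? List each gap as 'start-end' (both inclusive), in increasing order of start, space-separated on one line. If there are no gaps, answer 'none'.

Fragment 1: offset=2 len=3
Fragment 2: offset=12 len=5
Fragment 3: offset=0 len=2
Fragment 4: offset=17 len=2
Gaps: 5-11

Answer: 5-11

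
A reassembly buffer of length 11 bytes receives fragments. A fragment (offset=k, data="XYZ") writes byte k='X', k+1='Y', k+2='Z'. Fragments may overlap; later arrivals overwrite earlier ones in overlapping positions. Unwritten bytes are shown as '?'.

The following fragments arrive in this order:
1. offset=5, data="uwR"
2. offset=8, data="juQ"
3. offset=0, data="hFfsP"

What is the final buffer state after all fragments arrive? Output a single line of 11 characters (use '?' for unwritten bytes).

Fragment 1: offset=5 data="uwR" -> buffer=?????uwR???
Fragment 2: offset=8 data="juQ" -> buffer=?????uwRjuQ
Fragment 3: offset=0 data="hFfsP" -> buffer=hFfsPuwRjuQ

Answer: hFfsPuwRjuQ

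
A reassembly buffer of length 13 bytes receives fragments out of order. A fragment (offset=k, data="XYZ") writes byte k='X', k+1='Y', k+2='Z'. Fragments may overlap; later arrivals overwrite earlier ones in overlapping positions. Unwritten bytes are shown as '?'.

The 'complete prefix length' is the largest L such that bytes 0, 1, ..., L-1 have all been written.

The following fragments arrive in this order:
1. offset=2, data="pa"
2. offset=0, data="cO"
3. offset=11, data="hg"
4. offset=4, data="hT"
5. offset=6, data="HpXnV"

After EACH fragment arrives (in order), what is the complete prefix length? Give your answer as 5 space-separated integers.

Fragment 1: offset=2 data="pa" -> buffer=??pa????????? -> prefix_len=0
Fragment 2: offset=0 data="cO" -> buffer=cOpa????????? -> prefix_len=4
Fragment 3: offset=11 data="hg" -> buffer=cOpa???????hg -> prefix_len=4
Fragment 4: offset=4 data="hT" -> buffer=cOpahT?????hg -> prefix_len=6
Fragment 5: offset=6 data="HpXnV" -> buffer=cOpahTHpXnVhg -> prefix_len=13

Answer: 0 4 4 6 13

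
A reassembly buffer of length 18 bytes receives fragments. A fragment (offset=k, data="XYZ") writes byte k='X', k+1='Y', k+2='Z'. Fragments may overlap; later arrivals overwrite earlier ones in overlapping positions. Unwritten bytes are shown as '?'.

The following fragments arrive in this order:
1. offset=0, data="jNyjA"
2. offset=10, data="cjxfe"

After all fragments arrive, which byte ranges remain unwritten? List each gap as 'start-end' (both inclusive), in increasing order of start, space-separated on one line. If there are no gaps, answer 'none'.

Fragment 1: offset=0 len=5
Fragment 2: offset=10 len=5
Gaps: 5-9 15-17

Answer: 5-9 15-17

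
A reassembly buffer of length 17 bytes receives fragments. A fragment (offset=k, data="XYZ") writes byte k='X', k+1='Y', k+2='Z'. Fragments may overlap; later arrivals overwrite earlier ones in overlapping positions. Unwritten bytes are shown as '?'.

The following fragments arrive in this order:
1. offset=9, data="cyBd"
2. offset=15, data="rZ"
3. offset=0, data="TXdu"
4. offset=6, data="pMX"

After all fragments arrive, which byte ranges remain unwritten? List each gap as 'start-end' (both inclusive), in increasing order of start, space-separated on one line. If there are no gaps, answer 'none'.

Answer: 4-5 13-14

Derivation:
Fragment 1: offset=9 len=4
Fragment 2: offset=15 len=2
Fragment 3: offset=0 len=4
Fragment 4: offset=6 len=3
Gaps: 4-5 13-14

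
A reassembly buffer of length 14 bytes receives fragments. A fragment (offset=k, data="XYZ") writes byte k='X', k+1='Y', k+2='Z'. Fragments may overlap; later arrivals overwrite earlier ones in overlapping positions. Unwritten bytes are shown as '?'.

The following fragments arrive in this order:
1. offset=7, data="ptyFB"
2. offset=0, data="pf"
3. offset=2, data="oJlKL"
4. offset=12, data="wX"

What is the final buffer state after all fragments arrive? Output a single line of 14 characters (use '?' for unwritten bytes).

Fragment 1: offset=7 data="ptyFB" -> buffer=???????ptyFB??
Fragment 2: offset=0 data="pf" -> buffer=pf?????ptyFB??
Fragment 3: offset=2 data="oJlKL" -> buffer=pfoJlKLptyFB??
Fragment 4: offset=12 data="wX" -> buffer=pfoJlKLptyFBwX

Answer: pfoJlKLptyFBwX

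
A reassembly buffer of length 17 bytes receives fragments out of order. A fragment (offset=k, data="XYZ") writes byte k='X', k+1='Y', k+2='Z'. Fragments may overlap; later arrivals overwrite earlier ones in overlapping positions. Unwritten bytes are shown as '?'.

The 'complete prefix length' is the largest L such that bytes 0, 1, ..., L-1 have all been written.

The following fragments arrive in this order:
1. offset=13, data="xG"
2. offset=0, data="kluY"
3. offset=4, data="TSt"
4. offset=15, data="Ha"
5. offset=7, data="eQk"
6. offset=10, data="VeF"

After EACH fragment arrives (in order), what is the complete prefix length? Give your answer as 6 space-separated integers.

Answer: 0 4 7 7 10 17

Derivation:
Fragment 1: offset=13 data="xG" -> buffer=?????????????xG?? -> prefix_len=0
Fragment 2: offset=0 data="kluY" -> buffer=kluY?????????xG?? -> prefix_len=4
Fragment 3: offset=4 data="TSt" -> buffer=kluYTSt??????xG?? -> prefix_len=7
Fragment 4: offset=15 data="Ha" -> buffer=kluYTSt??????xGHa -> prefix_len=7
Fragment 5: offset=7 data="eQk" -> buffer=kluYTSteQk???xGHa -> prefix_len=10
Fragment 6: offset=10 data="VeF" -> buffer=kluYTSteQkVeFxGHa -> prefix_len=17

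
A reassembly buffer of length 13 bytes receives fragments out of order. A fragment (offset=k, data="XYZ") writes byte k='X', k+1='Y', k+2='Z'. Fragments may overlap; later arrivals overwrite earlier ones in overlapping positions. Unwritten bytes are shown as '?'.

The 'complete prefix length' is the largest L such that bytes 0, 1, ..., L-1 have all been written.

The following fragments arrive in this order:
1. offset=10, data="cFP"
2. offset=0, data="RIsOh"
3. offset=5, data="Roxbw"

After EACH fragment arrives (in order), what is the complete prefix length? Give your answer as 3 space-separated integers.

Answer: 0 5 13

Derivation:
Fragment 1: offset=10 data="cFP" -> buffer=??????????cFP -> prefix_len=0
Fragment 2: offset=0 data="RIsOh" -> buffer=RIsOh?????cFP -> prefix_len=5
Fragment 3: offset=5 data="Roxbw" -> buffer=RIsOhRoxbwcFP -> prefix_len=13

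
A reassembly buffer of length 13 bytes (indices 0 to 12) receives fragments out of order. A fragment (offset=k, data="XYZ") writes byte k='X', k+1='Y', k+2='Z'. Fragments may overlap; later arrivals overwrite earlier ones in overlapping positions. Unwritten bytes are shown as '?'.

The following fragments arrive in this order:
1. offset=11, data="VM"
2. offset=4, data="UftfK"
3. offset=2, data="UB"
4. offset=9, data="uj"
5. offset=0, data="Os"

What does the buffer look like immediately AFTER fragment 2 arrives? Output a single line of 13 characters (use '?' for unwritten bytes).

Fragment 1: offset=11 data="VM" -> buffer=???????????VM
Fragment 2: offset=4 data="UftfK" -> buffer=????UftfK??VM

Answer: ????UftfK??VM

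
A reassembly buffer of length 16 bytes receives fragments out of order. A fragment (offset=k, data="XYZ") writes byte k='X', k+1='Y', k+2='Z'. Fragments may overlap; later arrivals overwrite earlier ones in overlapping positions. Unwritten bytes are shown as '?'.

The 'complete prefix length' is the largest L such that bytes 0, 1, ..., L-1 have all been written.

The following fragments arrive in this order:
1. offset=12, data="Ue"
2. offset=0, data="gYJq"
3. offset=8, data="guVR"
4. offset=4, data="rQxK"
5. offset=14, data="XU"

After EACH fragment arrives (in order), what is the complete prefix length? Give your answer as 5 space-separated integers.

Answer: 0 4 4 14 16

Derivation:
Fragment 1: offset=12 data="Ue" -> buffer=????????????Ue?? -> prefix_len=0
Fragment 2: offset=0 data="gYJq" -> buffer=gYJq????????Ue?? -> prefix_len=4
Fragment 3: offset=8 data="guVR" -> buffer=gYJq????guVRUe?? -> prefix_len=4
Fragment 4: offset=4 data="rQxK" -> buffer=gYJqrQxKguVRUe?? -> prefix_len=14
Fragment 5: offset=14 data="XU" -> buffer=gYJqrQxKguVRUeXU -> prefix_len=16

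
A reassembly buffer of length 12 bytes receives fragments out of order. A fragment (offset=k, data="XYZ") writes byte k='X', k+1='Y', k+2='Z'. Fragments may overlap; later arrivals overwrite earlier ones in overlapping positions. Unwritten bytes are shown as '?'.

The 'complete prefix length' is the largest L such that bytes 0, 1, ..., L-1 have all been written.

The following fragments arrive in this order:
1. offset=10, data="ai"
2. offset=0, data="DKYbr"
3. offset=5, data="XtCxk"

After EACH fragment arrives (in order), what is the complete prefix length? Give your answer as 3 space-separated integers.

Fragment 1: offset=10 data="ai" -> buffer=??????????ai -> prefix_len=0
Fragment 2: offset=0 data="DKYbr" -> buffer=DKYbr?????ai -> prefix_len=5
Fragment 3: offset=5 data="XtCxk" -> buffer=DKYbrXtCxkai -> prefix_len=12

Answer: 0 5 12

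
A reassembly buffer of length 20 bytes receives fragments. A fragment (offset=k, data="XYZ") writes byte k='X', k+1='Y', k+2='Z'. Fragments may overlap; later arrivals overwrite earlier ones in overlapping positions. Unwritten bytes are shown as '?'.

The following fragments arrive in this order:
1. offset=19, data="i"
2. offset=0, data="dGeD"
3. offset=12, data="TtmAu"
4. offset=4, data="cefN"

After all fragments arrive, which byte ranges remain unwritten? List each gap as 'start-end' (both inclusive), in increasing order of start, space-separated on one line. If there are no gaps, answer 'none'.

Fragment 1: offset=19 len=1
Fragment 2: offset=0 len=4
Fragment 3: offset=12 len=5
Fragment 4: offset=4 len=4
Gaps: 8-11 17-18

Answer: 8-11 17-18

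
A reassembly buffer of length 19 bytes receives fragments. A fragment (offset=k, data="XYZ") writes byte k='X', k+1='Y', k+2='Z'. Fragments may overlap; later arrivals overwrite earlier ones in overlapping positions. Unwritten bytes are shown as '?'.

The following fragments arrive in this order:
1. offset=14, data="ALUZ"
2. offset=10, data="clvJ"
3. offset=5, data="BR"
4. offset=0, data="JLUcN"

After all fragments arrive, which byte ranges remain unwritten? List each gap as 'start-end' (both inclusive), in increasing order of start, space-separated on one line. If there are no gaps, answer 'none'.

Answer: 7-9 18-18

Derivation:
Fragment 1: offset=14 len=4
Fragment 2: offset=10 len=4
Fragment 3: offset=5 len=2
Fragment 4: offset=0 len=5
Gaps: 7-9 18-18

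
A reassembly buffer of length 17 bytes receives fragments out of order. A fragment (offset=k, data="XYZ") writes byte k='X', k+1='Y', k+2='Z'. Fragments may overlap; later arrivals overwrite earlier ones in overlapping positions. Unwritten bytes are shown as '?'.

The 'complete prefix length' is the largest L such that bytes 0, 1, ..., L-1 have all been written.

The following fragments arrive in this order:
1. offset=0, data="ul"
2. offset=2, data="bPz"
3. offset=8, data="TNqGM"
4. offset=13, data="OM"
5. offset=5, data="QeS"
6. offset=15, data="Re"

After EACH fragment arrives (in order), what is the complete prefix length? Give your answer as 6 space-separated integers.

Answer: 2 5 5 5 15 17

Derivation:
Fragment 1: offset=0 data="ul" -> buffer=ul??????????????? -> prefix_len=2
Fragment 2: offset=2 data="bPz" -> buffer=ulbPz???????????? -> prefix_len=5
Fragment 3: offset=8 data="TNqGM" -> buffer=ulbPz???TNqGM???? -> prefix_len=5
Fragment 4: offset=13 data="OM" -> buffer=ulbPz???TNqGMOM?? -> prefix_len=5
Fragment 5: offset=5 data="QeS" -> buffer=ulbPzQeSTNqGMOM?? -> prefix_len=15
Fragment 6: offset=15 data="Re" -> buffer=ulbPzQeSTNqGMOMRe -> prefix_len=17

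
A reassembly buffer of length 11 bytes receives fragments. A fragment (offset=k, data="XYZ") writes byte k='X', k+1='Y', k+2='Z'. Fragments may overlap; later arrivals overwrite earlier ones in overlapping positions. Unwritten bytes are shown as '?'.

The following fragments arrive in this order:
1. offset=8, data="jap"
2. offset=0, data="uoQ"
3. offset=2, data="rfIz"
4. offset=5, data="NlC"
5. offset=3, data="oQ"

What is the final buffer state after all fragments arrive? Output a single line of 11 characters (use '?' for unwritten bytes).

Answer: uoroQNlCjap

Derivation:
Fragment 1: offset=8 data="jap" -> buffer=????????jap
Fragment 2: offset=0 data="uoQ" -> buffer=uoQ?????jap
Fragment 3: offset=2 data="rfIz" -> buffer=uorfIz??jap
Fragment 4: offset=5 data="NlC" -> buffer=uorfINlCjap
Fragment 5: offset=3 data="oQ" -> buffer=uoroQNlCjap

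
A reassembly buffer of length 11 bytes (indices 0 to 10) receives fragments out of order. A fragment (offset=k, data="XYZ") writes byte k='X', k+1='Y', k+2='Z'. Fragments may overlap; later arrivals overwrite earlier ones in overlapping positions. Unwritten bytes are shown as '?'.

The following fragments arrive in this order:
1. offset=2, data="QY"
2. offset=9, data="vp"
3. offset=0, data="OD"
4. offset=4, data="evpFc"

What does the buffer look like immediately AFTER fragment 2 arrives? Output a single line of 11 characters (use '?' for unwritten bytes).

Answer: ??QY?????vp

Derivation:
Fragment 1: offset=2 data="QY" -> buffer=??QY???????
Fragment 2: offset=9 data="vp" -> buffer=??QY?????vp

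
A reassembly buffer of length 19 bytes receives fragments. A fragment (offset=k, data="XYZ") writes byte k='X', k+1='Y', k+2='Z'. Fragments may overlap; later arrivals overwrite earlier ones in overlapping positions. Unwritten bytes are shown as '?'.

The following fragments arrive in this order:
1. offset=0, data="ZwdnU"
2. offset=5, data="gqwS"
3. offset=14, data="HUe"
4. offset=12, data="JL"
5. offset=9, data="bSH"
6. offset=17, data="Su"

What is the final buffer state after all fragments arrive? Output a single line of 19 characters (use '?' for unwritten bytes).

Fragment 1: offset=0 data="ZwdnU" -> buffer=ZwdnU??????????????
Fragment 2: offset=5 data="gqwS" -> buffer=ZwdnUgqwS??????????
Fragment 3: offset=14 data="HUe" -> buffer=ZwdnUgqwS?????HUe??
Fragment 4: offset=12 data="JL" -> buffer=ZwdnUgqwS???JLHUe??
Fragment 5: offset=9 data="bSH" -> buffer=ZwdnUgqwSbSHJLHUe??
Fragment 6: offset=17 data="Su" -> buffer=ZwdnUgqwSbSHJLHUeSu

Answer: ZwdnUgqwSbSHJLHUeSu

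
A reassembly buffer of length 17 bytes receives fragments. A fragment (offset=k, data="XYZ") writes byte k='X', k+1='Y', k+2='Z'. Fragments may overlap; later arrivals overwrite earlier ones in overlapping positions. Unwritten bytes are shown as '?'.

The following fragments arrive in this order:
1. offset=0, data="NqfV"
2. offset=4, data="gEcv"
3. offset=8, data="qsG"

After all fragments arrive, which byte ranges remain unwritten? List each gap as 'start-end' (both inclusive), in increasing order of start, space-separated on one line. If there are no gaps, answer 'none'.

Answer: 11-16

Derivation:
Fragment 1: offset=0 len=4
Fragment 2: offset=4 len=4
Fragment 3: offset=8 len=3
Gaps: 11-16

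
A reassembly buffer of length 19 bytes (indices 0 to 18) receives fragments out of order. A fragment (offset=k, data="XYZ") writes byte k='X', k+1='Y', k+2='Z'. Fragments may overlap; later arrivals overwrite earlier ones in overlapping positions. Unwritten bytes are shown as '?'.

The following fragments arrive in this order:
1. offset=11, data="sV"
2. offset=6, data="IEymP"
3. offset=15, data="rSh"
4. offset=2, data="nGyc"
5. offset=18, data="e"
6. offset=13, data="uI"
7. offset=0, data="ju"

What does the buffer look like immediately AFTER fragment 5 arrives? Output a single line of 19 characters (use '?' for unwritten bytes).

Answer: ??nGycIEymPsV??rShe

Derivation:
Fragment 1: offset=11 data="sV" -> buffer=???????????sV??????
Fragment 2: offset=6 data="IEymP" -> buffer=??????IEymPsV??????
Fragment 3: offset=15 data="rSh" -> buffer=??????IEymPsV??rSh?
Fragment 4: offset=2 data="nGyc" -> buffer=??nGycIEymPsV??rSh?
Fragment 5: offset=18 data="e" -> buffer=??nGycIEymPsV??rShe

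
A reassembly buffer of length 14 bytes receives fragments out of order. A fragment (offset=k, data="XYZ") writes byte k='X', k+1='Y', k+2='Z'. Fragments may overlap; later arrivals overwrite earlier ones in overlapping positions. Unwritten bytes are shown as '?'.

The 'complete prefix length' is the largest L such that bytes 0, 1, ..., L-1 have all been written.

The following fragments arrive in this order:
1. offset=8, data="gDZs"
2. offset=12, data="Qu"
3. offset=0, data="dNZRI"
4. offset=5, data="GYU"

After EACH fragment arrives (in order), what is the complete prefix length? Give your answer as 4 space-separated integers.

Fragment 1: offset=8 data="gDZs" -> buffer=????????gDZs?? -> prefix_len=0
Fragment 2: offset=12 data="Qu" -> buffer=????????gDZsQu -> prefix_len=0
Fragment 3: offset=0 data="dNZRI" -> buffer=dNZRI???gDZsQu -> prefix_len=5
Fragment 4: offset=5 data="GYU" -> buffer=dNZRIGYUgDZsQu -> prefix_len=14

Answer: 0 0 5 14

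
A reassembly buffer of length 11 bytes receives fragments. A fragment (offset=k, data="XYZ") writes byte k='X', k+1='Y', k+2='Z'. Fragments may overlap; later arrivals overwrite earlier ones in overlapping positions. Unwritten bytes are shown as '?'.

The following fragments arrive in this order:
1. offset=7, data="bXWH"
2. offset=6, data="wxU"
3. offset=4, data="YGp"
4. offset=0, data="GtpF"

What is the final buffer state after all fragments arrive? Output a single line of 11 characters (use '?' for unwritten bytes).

Fragment 1: offset=7 data="bXWH" -> buffer=???????bXWH
Fragment 2: offset=6 data="wxU" -> buffer=??????wxUWH
Fragment 3: offset=4 data="YGp" -> buffer=????YGpxUWH
Fragment 4: offset=0 data="GtpF" -> buffer=GtpFYGpxUWH

Answer: GtpFYGpxUWH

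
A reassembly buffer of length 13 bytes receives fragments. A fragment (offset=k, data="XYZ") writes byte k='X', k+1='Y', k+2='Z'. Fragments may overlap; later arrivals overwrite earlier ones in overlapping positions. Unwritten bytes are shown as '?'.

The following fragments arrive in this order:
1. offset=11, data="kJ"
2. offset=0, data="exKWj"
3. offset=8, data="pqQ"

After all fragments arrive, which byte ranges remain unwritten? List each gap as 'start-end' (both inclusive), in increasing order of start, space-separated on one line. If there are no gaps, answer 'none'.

Answer: 5-7

Derivation:
Fragment 1: offset=11 len=2
Fragment 2: offset=0 len=5
Fragment 3: offset=8 len=3
Gaps: 5-7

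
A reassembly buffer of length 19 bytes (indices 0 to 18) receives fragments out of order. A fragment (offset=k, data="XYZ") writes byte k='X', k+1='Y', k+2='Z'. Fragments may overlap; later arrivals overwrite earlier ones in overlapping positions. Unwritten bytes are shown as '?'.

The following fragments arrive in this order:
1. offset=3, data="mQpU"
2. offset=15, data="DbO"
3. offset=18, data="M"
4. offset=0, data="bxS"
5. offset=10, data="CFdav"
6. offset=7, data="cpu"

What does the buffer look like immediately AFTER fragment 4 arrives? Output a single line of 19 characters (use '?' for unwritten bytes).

Answer: bxSmQpU????????DbOM

Derivation:
Fragment 1: offset=3 data="mQpU" -> buffer=???mQpU????????????
Fragment 2: offset=15 data="DbO" -> buffer=???mQpU????????DbO?
Fragment 3: offset=18 data="M" -> buffer=???mQpU????????DbOM
Fragment 4: offset=0 data="bxS" -> buffer=bxSmQpU????????DbOM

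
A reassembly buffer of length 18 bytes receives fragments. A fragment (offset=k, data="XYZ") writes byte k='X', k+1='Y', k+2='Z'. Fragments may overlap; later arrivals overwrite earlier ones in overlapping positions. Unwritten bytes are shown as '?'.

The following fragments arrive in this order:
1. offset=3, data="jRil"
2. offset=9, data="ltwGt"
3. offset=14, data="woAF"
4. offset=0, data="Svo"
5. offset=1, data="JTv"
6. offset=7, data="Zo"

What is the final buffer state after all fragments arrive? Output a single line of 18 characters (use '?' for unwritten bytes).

Answer: SJTvRilZoltwGtwoAF

Derivation:
Fragment 1: offset=3 data="jRil" -> buffer=???jRil???????????
Fragment 2: offset=9 data="ltwGt" -> buffer=???jRil??ltwGt????
Fragment 3: offset=14 data="woAF" -> buffer=???jRil??ltwGtwoAF
Fragment 4: offset=0 data="Svo" -> buffer=SvojRil??ltwGtwoAF
Fragment 5: offset=1 data="JTv" -> buffer=SJTvRil??ltwGtwoAF
Fragment 6: offset=7 data="Zo" -> buffer=SJTvRilZoltwGtwoAF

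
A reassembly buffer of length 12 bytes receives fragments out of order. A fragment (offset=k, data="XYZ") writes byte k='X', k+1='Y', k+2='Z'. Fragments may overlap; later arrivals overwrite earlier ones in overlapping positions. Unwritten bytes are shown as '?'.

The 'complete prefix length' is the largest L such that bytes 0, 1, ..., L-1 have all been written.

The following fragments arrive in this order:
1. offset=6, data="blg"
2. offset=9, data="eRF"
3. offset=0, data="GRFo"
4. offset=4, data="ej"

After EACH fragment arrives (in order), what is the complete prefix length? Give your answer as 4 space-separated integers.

Answer: 0 0 4 12

Derivation:
Fragment 1: offset=6 data="blg" -> buffer=??????blg??? -> prefix_len=0
Fragment 2: offset=9 data="eRF" -> buffer=??????blgeRF -> prefix_len=0
Fragment 3: offset=0 data="GRFo" -> buffer=GRFo??blgeRF -> prefix_len=4
Fragment 4: offset=4 data="ej" -> buffer=GRFoejblgeRF -> prefix_len=12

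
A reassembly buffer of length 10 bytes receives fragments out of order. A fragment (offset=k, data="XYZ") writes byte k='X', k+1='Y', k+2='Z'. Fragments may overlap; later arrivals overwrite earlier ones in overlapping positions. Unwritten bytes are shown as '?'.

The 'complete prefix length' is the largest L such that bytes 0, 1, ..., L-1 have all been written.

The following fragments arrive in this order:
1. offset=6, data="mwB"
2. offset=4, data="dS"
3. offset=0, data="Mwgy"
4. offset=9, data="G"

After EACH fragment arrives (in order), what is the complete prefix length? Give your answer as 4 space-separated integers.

Fragment 1: offset=6 data="mwB" -> buffer=??????mwB? -> prefix_len=0
Fragment 2: offset=4 data="dS" -> buffer=????dSmwB? -> prefix_len=0
Fragment 3: offset=0 data="Mwgy" -> buffer=MwgydSmwB? -> prefix_len=9
Fragment 4: offset=9 data="G" -> buffer=MwgydSmwBG -> prefix_len=10

Answer: 0 0 9 10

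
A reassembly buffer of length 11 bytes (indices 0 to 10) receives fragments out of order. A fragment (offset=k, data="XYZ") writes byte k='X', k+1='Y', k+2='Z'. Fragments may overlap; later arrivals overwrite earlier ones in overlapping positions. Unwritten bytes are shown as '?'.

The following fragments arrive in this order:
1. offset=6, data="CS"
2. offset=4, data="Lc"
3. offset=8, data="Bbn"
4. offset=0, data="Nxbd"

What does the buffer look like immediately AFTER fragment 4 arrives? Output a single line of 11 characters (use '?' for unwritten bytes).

Answer: NxbdLcCSBbn

Derivation:
Fragment 1: offset=6 data="CS" -> buffer=??????CS???
Fragment 2: offset=4 data="Lc" -> buffer=????LcCS???
Fragment 3: offset=8 data="Bbn" -> buffer=????LcCSBbn
Fragment 4: offset=0 data="Nxbd" -> buffer=NxbdLcCSBbn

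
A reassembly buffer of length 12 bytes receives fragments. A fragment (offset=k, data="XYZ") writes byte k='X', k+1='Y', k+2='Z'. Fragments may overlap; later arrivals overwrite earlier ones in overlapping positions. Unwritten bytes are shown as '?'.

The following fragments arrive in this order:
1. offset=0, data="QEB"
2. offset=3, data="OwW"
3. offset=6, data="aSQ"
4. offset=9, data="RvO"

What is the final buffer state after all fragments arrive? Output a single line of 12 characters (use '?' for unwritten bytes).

Fragment 1: offset=0 data="QEB" -> buffer=QEB?????????
Fragment 2: offset=3 data="OwW" -> buffer=QEBOwW??????
Fragment 3: offset=6 data="aSQ" -> buffer=QEBOwWaSQ???
Fragment 4: offset=9 data="RvO" -> buffer=QEBOwWaSQRvO

Answer: QEBOwWaSQRvO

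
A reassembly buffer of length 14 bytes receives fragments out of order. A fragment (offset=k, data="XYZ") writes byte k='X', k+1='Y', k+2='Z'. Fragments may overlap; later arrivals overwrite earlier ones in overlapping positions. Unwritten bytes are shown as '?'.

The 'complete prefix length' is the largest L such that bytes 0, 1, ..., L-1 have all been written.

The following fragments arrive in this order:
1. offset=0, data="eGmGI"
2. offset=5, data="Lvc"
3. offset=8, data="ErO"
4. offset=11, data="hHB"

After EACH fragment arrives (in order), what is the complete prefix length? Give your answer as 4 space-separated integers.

Fragment 1: offset=0 data="eGmGI" -> buffer=eGmGI????????? -> prefix_len=5
Fragment 2: offset=5 data="Lvc" -> buffer=eGmGILvc?????? -> prefix_len=8
Fragment 3: offset=8 data="ErO" -> buffer=eGmGILvcErO??? -> prefix_len=11
Fragment 4: offset=11 data="hHB" -> buffer=eGmGILvcErOhHB -> prefix_len=14

Answer: 5 8 11 14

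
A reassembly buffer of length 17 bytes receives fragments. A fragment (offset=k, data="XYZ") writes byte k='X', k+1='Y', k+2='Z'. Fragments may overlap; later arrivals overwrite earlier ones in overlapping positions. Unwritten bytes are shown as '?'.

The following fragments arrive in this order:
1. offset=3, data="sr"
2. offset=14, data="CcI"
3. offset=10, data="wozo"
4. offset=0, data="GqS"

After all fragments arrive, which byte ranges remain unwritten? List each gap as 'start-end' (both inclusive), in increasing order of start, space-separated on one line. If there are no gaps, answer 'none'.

Answer: 5-9

Derivation:
Fragment 1: offset=3 len=2
Fragment 2: offset=14 len=3
Fragment 3: offset=10 len=4
Fragment 4: offset=0 len=3
Gaps: 5-9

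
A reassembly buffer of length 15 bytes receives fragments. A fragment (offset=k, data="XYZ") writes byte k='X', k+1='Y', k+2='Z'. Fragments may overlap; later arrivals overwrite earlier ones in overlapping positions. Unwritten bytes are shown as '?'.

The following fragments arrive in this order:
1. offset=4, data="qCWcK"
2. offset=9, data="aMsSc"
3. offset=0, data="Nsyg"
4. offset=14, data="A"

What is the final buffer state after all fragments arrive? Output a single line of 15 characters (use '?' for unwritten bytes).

Answer: NsygqCWcKaMsScA

Derivation:
Fragment 1: offset=4 data="qCWcK" -> buffer=????qCWcK??????
Fragment 2: offset=9 data="aMsSc" -> buffer=????qCWcKaMsSc?
Fragment 3: offset=0 data="Nsyg" -> buffer=NsygqCWcKaMsSc?
Fragment 4: offset=14 data="A" -> buffer=NsygqCWcKaMsScA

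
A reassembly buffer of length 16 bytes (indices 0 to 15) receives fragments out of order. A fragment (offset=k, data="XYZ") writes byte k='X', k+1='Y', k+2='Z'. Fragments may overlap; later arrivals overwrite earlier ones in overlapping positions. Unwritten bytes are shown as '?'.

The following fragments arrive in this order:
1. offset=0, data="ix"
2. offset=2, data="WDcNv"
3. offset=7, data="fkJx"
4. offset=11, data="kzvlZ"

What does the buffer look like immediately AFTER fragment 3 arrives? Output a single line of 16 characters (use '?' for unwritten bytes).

Fragment 1: offset=0 data="ix" -> buffer=ix??????????????
Fragment 2: offset=2 data="WDcNv" -> buffer=ixWDcNv?????????
Fragment 3: offset=7 data="fkJx" -> buffer=ixWDcNvfkJx?????

Answer: ixWDcNvfkJx?????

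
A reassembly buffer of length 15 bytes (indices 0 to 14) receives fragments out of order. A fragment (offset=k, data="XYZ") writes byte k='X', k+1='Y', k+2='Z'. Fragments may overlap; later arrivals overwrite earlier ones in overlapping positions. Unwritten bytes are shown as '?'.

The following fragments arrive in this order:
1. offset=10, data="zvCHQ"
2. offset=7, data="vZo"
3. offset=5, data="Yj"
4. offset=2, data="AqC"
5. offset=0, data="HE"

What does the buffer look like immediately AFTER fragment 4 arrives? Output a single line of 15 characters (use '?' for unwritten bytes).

Fragment 1: offset=10 data="zvCHQ" -> buffer=??????????zvCHQ
Fragment 2: offset=7 data="vZo" -> buffer=???????vZozvCHQ
Fragment 3: offset=5 data="Yj" -> buffer=?????YjvZozvCHQ
Fragment 4: offset=2 data="AqC" -> buffer=??AqCYjvZozvCHQ

Answer: ??AqCYjvZozvCHQ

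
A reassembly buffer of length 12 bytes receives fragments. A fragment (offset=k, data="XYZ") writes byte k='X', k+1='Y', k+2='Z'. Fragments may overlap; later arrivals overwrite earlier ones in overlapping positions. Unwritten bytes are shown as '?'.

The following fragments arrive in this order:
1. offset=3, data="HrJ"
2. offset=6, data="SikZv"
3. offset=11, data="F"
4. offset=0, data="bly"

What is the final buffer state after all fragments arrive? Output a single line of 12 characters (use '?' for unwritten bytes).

Fragment 1: offset=3 data="HrJ" -> buffer=???HrJ??????
Fragment 2: offset=6 data="SikZv" -> buffer=???HrJSikZv?
Fragment 3: offset=11 data="F" -> buffer=???HrJSikZvF
Fragment 4: offset=0 data="bly" -> buffer=blyHrJSikZvF

Answer: blyHrJSikZvF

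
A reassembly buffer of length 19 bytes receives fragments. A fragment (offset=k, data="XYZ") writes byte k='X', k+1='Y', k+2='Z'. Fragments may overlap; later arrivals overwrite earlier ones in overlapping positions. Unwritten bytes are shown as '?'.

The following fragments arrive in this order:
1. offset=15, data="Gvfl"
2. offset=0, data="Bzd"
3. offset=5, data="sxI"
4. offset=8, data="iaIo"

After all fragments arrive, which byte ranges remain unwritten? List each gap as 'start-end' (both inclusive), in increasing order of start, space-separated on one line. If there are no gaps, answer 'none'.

Fragment 1: offset=15 len=4
Fragment 2: offset=0 len=3
Fragment 3: offset=5 len=3
Fragment 4: offset=8 len=4
Gaps: 3-4 12-14

Answer: 3-4 12-14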